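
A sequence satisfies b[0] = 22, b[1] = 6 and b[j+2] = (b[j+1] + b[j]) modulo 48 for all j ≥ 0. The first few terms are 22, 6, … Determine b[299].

We have b[0] = 22; b[1] = 6; b[2] = 28; b[3] = 34; b[4] = 14; b[5] = 0; b[6] = 14; b[7] = 14; b[8] = 28; b[9] = 42; b[10] = 22; b[11] = 16; b[12] = 38; b[13] = 6; b[14] = 44; b[15] = 2; b[16] = 46; b[17] = 0; b[18] = 46; b[19] = 46; b[20] = 44; b[21] = 42; b[22] = 38; b[23] = 32; b[24] = 22; b[25] = 6.
The sequence repeats with period 24.
(299 - 0) mod 24 = 11, so b[299] = b[11] = 16.

16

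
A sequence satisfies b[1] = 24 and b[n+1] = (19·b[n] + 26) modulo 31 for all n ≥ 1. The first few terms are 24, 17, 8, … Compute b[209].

0

We have b[1] = 24, b[2] = 17, b[3] = 8, b[4] = 23, b[5] = 29, b[6] = 19, b[7] = 15, b[8] = 1, b[9] = 14, b[10] = 13, b[11] = 25, b[12] = 5, b[13] = 28, b[14] = 0, b[15] = 26, b[16] = 24.
The sequence repeats with period 15.
So b[209] = b[1 + ((209-1) mod 15)] = b[14] = 0.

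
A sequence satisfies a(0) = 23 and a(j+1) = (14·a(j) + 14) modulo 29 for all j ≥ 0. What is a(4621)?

a(0) = 23,  a(1) = 17,  a(2) = 20,  a(3) = 4,  a(4) = 12,  a(5) = 8,  a(6) = 10,  a(7) = 9,  a(8) = 24,  a(9) = 2,  a(10) = 13,  a(11) = 22,  a(12) = 3,  a(13) = 27,  a(14) = 15,  a(15) = 21,  a(16) = 18,  a(17) = 5,  a(18) = 26,  a(19) = 1,  a(20) = 28,  a(21) = 0,  a(22) = 14,  a(23) = 7,  a(24) = 25,  a(25) = 16,  a(26) = 6,  a(27) = 11,  a(28) = 23.
Since a(28) = a(0) = 23, the sequence is periodic with period 28.
(4621 - 0) mod 28 = 1, so a(4621) = a(1) = 17.

17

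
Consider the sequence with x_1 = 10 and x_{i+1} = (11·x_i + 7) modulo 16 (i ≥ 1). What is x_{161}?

10

Listing terms: x_1 = 10, x_2 = 5, x_3 = 14, x_4 = 1, x_5 = 2, x_6 = 13, x_7 = 6, x_8 = 9, x_9 = 10.
The sequence repeats with period 8.
So x_{161} = x_{1 + ((161-1) mod 8)} = x_1 = 10.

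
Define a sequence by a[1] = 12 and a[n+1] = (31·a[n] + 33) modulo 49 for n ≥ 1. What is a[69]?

Listing terms: a[1] = 12,  a[2] = 13,  a[3] = 44,  a[4] = 25,  a[5] = 24,  a[6] = 42,  a[7] = 12.
Since a[7] = a[1] = 12, the sequence is periodic with period 6.
So a[69] = a[1 + ((69-1) mod 6)] = a[3] = 44.

44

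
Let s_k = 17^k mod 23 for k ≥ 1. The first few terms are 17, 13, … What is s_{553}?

14

Computing terms: s_1 = 17; s_2 = 13; s_3 = 14; s_4 = 8; s_5 = 21; s_6 = 12; s_7 = 20; s_8 = 18; s_9 = 7; s_{10} = 4; s_{11} = 22; s_{12} = 6; s_{13} = 10; s_{14} = 9; s_{15} = 15; s_{16} = 2; s_{17} = 11; s_{18} = 3; s_{19} = 5; s_{20} = 16; s_{21} = 19; s_{22} = 1; s_{23} = 17.
The sequence repeats with period 22.
So s_{553} = s_{1 + ((553-1) mod 22)} = s_3 = 14.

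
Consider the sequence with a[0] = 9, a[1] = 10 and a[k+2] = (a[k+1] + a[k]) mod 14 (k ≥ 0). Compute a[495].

Computing terms: a[0] = 9, a[1] = 10, a[2] = 5, a[3] = 1, a[4] = 6, a[5] = 7, a[6] = 13, a[7] = 6, a[8] = 5, a[9] = 11, a[10] = 2, a[11] = 13, a[12] = 1, a[13] = 0, a[14] = 1, a[15] = 1, a[16] = 2, a[17] = 3, a[18] = 5, a[19] = 8, a[20] = 13, a[21] = 7, a[22] = 6, a[23] = 13, a[24] = 5, a[25] = 4, a[26] = 9, a[27] = 13, a[28] = 8, a[29] = 7, a[30] = 1, a[31] = 8, a[32] = 9, a[33] = 3, a[34] = 12, a[35] = 1, a[36] = 13, a[37] = 0, a[38] = 13, a[39] = 13, a[40] = 12, a[41] = 11, a[42] = 9, a[43] = 6, a[44] = 1, a[45] = 7, a[46] = 8, a[47] = 1, a[48] = 9, a[49] = 10.
Since (a[48], a[49]) = (a[0], a[1]) = (9, 10) (two consecutive terms determine the rest), the sequence is periodic with period 48.
So a[495] = a[0 + ((495-0) mod 48)] = a[15] = 1.

1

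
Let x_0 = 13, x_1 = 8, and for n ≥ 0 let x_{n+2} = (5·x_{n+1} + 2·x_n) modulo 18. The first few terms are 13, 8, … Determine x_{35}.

12

We have x_0 = 13,  x_1 = 8,  x_2 = 12,  x_3 = 4,  x_4 = 8,  x_5 = 12.
Since (x_4, x_5) = (x_1, x_2) = (8, 12) (two consecutive terms determine the rest), the sequence is eventually periodic: after a pre-period of length 1 it cycles with period 3.
For n ≥ 1, x_n depends only on (n - 1) mod 3. (35 - 1) mod 3 = 1, so x_{35} = x_2 = 12.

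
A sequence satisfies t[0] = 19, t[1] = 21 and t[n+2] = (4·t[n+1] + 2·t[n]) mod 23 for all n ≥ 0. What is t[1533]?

16

t[0] = 19; t[1] = 21; t[2] = 7; t[3] = 1; t[4] = 18; t[5] = 5; t[6] = 10; t[7] = 4; t[8] = 13; t[9] = 14; t[10] = 13; t[11] = 11; t[12] = 1; t[13] = 3; t[14] = 14; t[15] = 16; t[16] = 0; t[17] = 9; t[18] = 13; t[19] = 1; t[20] = 7; t[21] = 7; t[22] = 19; t[23] = 21.
Since (t[22], t[23]) = (t[0], t[1]) = (19, 21) (two consecutive terms determine the rest), the sequence is periodic with period 22.
So t[1533] = t[0 + ((1533-0) mod 22)] = t[15] = 16.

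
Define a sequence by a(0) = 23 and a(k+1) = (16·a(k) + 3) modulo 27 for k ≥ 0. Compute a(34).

2

Computing terms: a(0) = 23, a(1) = 20, a(2) = 26, a(3) = 14, a(4) = 11, a(5) = 17, a(6) = 5, a(7) = 2, a(8) = 8, a(9) = 23.
Since a(9) = a(0) = 23, the sequence is periodic with period 9.
(34 - 0) mod 9 = 7, so a(34) = a(7) = 2.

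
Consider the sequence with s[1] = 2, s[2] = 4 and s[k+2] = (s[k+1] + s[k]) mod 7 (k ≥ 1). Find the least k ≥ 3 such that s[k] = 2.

5

Computing terms: s[1] = 2; s[2] = 4; s[3] = 6; s[4] = 3; s[5] = 2; s[6] = 5; s[7] = 0; s[8] = 5; s[9] = 5; s[10] = 3; s[11] = 1; s[12] = 4; s[13] = 5; s[14] = 2; s[15] = 0; s[16] = 2; s[17] = 2; s[18] = 4.
Since (s[17], s[18]) = (s[1], s[2]) = (2, 4) (two consecutive terms determine the rest), the sequence is periodic with period 16.
The value 2 first appears (with k ≥ 3) at s[5].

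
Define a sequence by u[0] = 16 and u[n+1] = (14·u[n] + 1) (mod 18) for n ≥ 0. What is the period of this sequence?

6

Computing terms: u[0] = 16,  u[1] = 9,  u[2] = 1,  u[3] = 15,  u[4] = 13,  u[5] = 3,  u[6] = 7,  u[7] = 9.
Since u[7] = u[1] = 9, the sequence is eventually periodic: after a pre-period of length 1 it cycles with period 6.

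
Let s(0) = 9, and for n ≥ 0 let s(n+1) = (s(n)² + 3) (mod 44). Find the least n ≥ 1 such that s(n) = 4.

Computing terms: s(0) = 9,  s(1) = 40,  s(2) = 19,  s(3) = 12,  s(4) = 15,  s(5) = 8,  s(6) = 23,  s(7) = 4,  s(8) = 19.
Since s(8) = s(2) = 19, the sequence is eventually periodic: after a pre-period of length 2 it cycles with period 6.
The value 4 first appears (with n ≥ 1) at s(7).

7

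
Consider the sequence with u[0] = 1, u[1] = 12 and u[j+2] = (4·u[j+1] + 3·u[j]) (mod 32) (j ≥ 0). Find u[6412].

9

u[0] = 1, u[1] = 12, u[2] = 19, u[3] = 16, u[4] = 25, u[5] = 20, u[6] = 27, u[7] = 8, u[8] = 17, u[9] = 28, u[10] = 3, u[11] = 0, u[12] = 9, u[13] = 4, u[14] = 11, u[15] = 24, u[16] = 1, u[17] = 12.
Since (u[16], u[17]) = (u[0], u[1]) = (1, 12) (two consecutive terms determine the rest), the sequence is periodic with period 16.
(6412 - 0) mod 16 = 12, so u[6412] = u[12] = 9.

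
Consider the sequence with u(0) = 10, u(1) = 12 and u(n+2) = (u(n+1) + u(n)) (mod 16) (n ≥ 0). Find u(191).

2

Listing terms: u(0) = 10, u(1) = 12, u(2) = 6, u(3) = 2, u(4) = 8, u(5) = 10, u(6) = 2, u(7) = 12, u(8) = 14, u(9) = 10, u(10) = 8, u(11) = 2, u(12) = 10, u(13) = 12.
Since (u(12), u(13)) = (u(0), u(1)) = (10, 12) (two consecutive terms determine the rest), the sequence is periodic with period 12.
So u(191) = u(0 + ((191-0) mod 12)) = u(11) = 2.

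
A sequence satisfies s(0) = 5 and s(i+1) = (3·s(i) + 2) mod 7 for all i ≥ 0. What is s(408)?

5

Listing terms: s(0) = 5,  s(1) = 3,  s(2) = 4,  s(3) = 0,  s(4) = 2,  s(5) = 1,  s(6) = 5.
The sequence repeats with period 6.
So s(408) = s(0 + ((408-0) mod 6)) = s(0) = 5.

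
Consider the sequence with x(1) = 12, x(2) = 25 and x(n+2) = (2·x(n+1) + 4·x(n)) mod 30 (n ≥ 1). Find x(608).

Computing terms: x(1) = 12, x(2) = 25, x(3) = 8, x(4) = 26, x(5) = 24, x(6) = 2, x(7) = 10, x(8) = 28, x(9) = 6, x(10) = 4, x(11) = 2, x(12) = 20, x(13) = 18, x(14) = 26, x(15) = 4, x(16) = 22, x(17) = 0, x(18) = 28, x(19) = 26, x(20) = 14, x(21) = 12, x(22) = 20, x(23) = 28, x(24) = 16, x(25) = 24, x(26) = 22, x(27) = 20, x(28) = 8, x(29) = 6, x(30) = 14, x(31) = 22, x(32) = 10, x(33) = 18, x(34) = 16, x(35) = 14, x(36) = 2, x(37) = 0, x(38) = 8, x(39) = 16, x(40) = 4, x(41) = 12, x(42) = 10, x(43) = 8, x(44) = 26.
Since (x(43), x(44)) = (x(3), x(4)) = (8, 26) (two consecutive terms determine the rest), the sequence is eventually periodic: after a pre-period of length 2 it cycles with period 40.
For n ≥ 3, x(n) depends only on (n - 3) mod 40. (608 - 3) mod 40 = 5, so x(608) = x(8) = 28.

28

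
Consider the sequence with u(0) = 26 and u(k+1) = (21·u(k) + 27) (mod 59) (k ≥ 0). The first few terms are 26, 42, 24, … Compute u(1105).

0

u(0) = 26, u(1) = 42, u(2) = 24, u(3) = 0, u(4) = 27, u(5) = 4, u(6) = 52, u(7) = 57, u(8) = 44, u(9) = 7, u(10) = 56, u(11) = 23, u(12) = 38, u(13) = 58, u(14) = 6, u(15) = 35, u(16) = 54, u(17) = 40, u(18) = 41, u(19) = 3, u(20) = 31, u(21) = 29, u(22) = 46, u(23) = 49, u(24) = 53, u(25) = 19, u(26) = 13, u(27) = 5, u(28) = 14, u(29) = 26.
Since u(29) = u(0) = 26, the sequence is periodic with period 29.
(1105 - 0) mod 29 = 3, so u(1105) = u(3) = 0.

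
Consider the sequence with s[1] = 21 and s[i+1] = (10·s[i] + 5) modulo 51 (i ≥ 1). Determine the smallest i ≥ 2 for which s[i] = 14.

23

s[1] = 21; s[2] = 11; s[3] = 13; s[4] = 33; s[5] = 29; s[6] = 40; s[7] = 48; s[8] = 26; s[9] = 10; s[10] = 3; s[11] = 35; s[12] = 49; s[13] = 36; s[14] = 8; s[15] = 34; s[16] = 39; s[17] = 38; s[18] = 28; s[19] = 30; s[20] = 50; s[21] = 46; s[22] = 6; s[23] = 14; s[24] = 43; s[25] = 27; s[26] = 20; s[27] = 1; s[28] = 15; s[29] = 2; s[30] = 25; s[31] = 0; s[32] = 5; s[33] = 4; s[34] = 45; s[35] = 47; s[36] = 16; s[37] = 12; s[38] = 23; s[39] = 31; s[40] = 9; s[41] = 44; s[42] = 37; s[43] = 18; s[44] = 32; s[45] = 19; s[46] = 42; s[47] = 17; s[48] = 22; s[49] = 21.
The sequence repeats with period 48.
The value 14 first appears (with i ≥ 2) at s[23].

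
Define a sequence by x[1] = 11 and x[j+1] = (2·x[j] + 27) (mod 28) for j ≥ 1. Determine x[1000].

25

We have x[1] = 11, x[2] = 21, x[3] = 13, x[4] = 25, x[5] = 21.
Since x[5] = x[2] = 21, the sequence is eventually periodic: after a pre-period of length 1 it cycles with period 3.
For j ≥ 2, x[j] depends only on (j - 2) mod 3. (1000 - 2) mod 3 = 2, so x[1000] = x[4] = 25.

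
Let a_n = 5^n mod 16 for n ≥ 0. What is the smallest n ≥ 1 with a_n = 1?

4

a_0 = 1, a_1 = 5, a_2 = 9, a_3 = 13, a_4 = 1.
The sequence repeats with period 4.
The value 1 next appears (with n ≥ 1) at a_4.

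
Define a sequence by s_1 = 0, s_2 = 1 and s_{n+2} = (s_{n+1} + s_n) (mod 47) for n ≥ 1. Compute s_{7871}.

46

Listing terms: s_1 = 0; s_2 = 1; s_3 = 1; s_4 = 2; s_5 = 3; s_6 = 5; s_7 = 8; s_8 = 13; s_9 = 21; s_{10} = 34; s_{11} = 8; s_{12} = 42; s_{13} = 3; s_{14} = 45; s_{15} = 1; s_{16} = 46; s_{17} = 0; s_{18} = 46; s_{19} = 46; s_{20} = 45; s_{21} = 44; s_{22} = 42; s_{23} = 39; s_{24} = 34; s_{25} = 26; s_{26} = 13; s_{27} = 39; s_{28} = 5; s_{29} = 44; s_{30} = 2; s_{31} = 46; s_{32} = 1; s_{33} = 0; s_{34} = 1.
Since (s_{33}, s_{34}) = (s_1, s_2) = (0, 1) (two consecutive terms determine the rest), the sequence is periodic with period 32.
So s_{7871} = s_{1 + ((7871-1) mod 32)} = s_{31} = 46.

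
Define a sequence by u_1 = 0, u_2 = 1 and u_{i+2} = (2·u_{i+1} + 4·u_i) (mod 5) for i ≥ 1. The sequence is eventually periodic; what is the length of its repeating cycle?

5

u_1 = 0, u_2 = 1, u_3 = 2, u_4 = 3, u_5 = 4, u_6 = 0, u_7 = 1.
Since (u_6, u_7) = (u_1, u_2) = (0, 1) (two consecutive terms determine the rest), the sequence is periodic with period 5.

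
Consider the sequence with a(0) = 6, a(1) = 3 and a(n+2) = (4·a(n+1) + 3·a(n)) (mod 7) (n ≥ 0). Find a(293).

0

Listing terms: a(0) = 6,  a(1) = 3,  a(2) = 2,  a(3) = 3,  a(4) = 4,  a(5) = 4,  a(6) = 0,  a(7) = 5,  a(8) = 6,  a(9) = 4,  a(10) = 6,  a(11) = 1,  a(12) = 1,  a(13) = 0,  a(14) = 3,  a(15) = 5,  a(16) = 1,  a(17) = 5,  a(18) = 2,  a(19) = 2,  a(20) = 0,  a(21) = 6,  a(22) = 3.
Since (a(21), a(22)) = (a(0), a(1)) = (6, 3) (two consecutive terms determine the rest), the sequence is periodic with period 21.
So a(293) = a(0 + ((293-0) mod 21)) = a(20) = 0.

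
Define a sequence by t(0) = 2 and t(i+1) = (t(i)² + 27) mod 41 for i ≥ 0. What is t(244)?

We have t(0) = 2; t(1) = 31; t(2) = 4; t(3) = 2.
The sequence repeats with period 3.
(244 - 0) mod 3 = 1, so t(244) = t(1) = 31.

31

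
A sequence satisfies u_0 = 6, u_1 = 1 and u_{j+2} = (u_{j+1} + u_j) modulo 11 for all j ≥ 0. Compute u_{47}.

We have u_0 = 6, u_1 = 1, u_2 = 7, u_3 = 8, u_4 = 4, u_5 = 1, u_6 = 5, u_7 = 6, u_8 = 0, u_9 = 6, u_{10} = 6, u_{11} = 1.
The sequence repeats with period 10.
(47 - 0) mod 10 = 7, so u_{47} = u_7 = 6.

6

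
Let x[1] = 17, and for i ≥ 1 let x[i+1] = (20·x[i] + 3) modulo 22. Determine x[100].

x[1] = 17, x[2] = 13, x[3] = 21, x[4] = 5, x[5] = 15, x[6] = 17.
Since x[6] = x[1] = 17, the sequence is periodic with period 5.
(100 - 1) mod 5 = 4, so x[100] = x[5] = 15.

15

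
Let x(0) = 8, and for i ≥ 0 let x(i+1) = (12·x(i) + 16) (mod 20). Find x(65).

We have x(0) = 8, x(1) = 12, x(2) = 0, x(3) = 16, x(4) = 8.
The sequence repeats with period 4.
So x(65) = x(0 + ((65-0) mod 4)) = x(1) = 12.

12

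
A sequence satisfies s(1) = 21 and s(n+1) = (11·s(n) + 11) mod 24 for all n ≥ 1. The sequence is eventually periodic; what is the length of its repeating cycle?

Listing terms: s(1) = 21; s(2) = 2; s(3) = 9; s(4) = 14; s(5) = 21.
Since s(5) = s(1) = 21, the sequence is periodic with period 4.

4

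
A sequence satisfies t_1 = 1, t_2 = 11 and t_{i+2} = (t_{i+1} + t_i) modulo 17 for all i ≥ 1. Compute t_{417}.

5

We have t_1 = 1,  t_2 = 11,  t_3 = 12,  t_4 = 6,  t_5 = 1,  t_6 = 7,  t_7 = 8,  t_8 = 15,  t_9 = 6,  t_{10} = 4,  t_{11} = 10,  t_{12} = 14,  t_{13} = 7,  t_{14} = 4,  t_{15} = 11,  t_{16} = 15,  t_{17} = 9,  t_{18} = 7,  t_{19} = 16,  t_{20} = 6,  t_{21} = 5,  t_{22} = 11,  t_{23} = 16,  t_{24} = 10,  t_{25} = 9,  t_{26} = 2,  t_{27} = 11,  t_{28} = 13,  t_{29} = 7,  t_{30} = 3,  t_{31} = 10,  t_{32} = 13,  t_{33} = 6,  t_{34} = 2,  t_{35} = 8,  t_{36} = 10,  t_{37} = 1,  t_{38} = 11.
Since (t_{37}, t_{38}) = (t_1, t_2) = (1, 11) (two consecutive terms determine the rest), the sequence is periodic with period 36.
So t_{417} = t_{1 + ((417-1) mod 36)} = t_{21} = 5.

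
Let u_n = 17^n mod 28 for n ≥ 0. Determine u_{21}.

We have u_0 = 1; u_1 = 17; u_2 = 9; u_3 = 13; u_4 = 25; u_5 = 5; u_6 = 1.
The sequence repeats with period 6.
(21 - 0) mod 6 = 3, so u_{21} = u_3 = 13.

13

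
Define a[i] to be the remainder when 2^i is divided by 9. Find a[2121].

a[1] = 2, a[2] = 4, a[3] = 8, a[4] = 7, a[5] = 5, a[6] = 1, a[7] = 2.
Since a[7] = a[1] = 2, the sequence is periodic with period 6.
(2121 - 1) mod 6 = 2, so a[2121] = a[3] = 8.

8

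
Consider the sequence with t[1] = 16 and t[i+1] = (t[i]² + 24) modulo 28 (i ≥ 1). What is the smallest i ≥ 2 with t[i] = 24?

3

Listing terms: t[1] = 16, t[2] = 0, t[3] = 24, t[4] = 12, t[5] = 0.
Since t[5] = t[2] = 0, the sequence is eventually periodic: after a pre-period of length 1 it cycles with period 3.
The value 24 first appears (with i ≥ 2) at t[3].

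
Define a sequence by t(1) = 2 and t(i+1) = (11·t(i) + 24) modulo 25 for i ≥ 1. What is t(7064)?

Listing terms: t(1) = 2,  t(2) = 21,  t(3) = 5,  t(4) = 4,  t(5) = 18,  t(6) = 22,  t(7) = 16,  t(8) = 0,  t(9) = 24,  t(10) = 13,  t(11) = 17,  t(12) = 11,  t(13) = 20,  t(14) = 19,  t(15) = 8,  t(16) = 12,  t(17) = 6,  t(18) = 15,  t(19) = 14,  t(20) = 3,  t(21) = 7,  t(22) = 1,  t(23) = 10,  t(24) = 9,  t(25) = 23,  t(26) = 2.
Since t(26) = t(1) = 2, the sequence is periodic with period 25.
So t(7064) = t(1 + ((7064-1) mod 25)) = t(14) = 19.

19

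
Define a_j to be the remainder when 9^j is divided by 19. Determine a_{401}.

Computing terms: a_0 = 1; a_1 = 9; a_2 = 5; a_3 = 7; a_4 = 6; a_5 = 16; a_6 = 11; a_7 = 4; a_8 = 17; a_9 = 1.
Since a_9 = a_0 = 1, the sequence is periodic with period 9.
So a_{401} = a_{0 + ((401-0) mod 9)} = a_5 = 16.

16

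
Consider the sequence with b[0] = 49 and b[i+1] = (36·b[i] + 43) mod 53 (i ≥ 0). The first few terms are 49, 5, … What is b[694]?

b[0] = 49,  b[1] = 5,  b[2] = 11,  b[3] = 15,  b[4] = 0,  b[5] = 43,  b[6] = 1,  b[7] = 26,  b[8] = 25,  b[9] = 42,  b[10] = 18,  b[11] = 2,  b[12] = 9,  b[13] = 49.
The sequence repeats with period 13.
(694 - 0) mod 13 = 5, so b[694] = b[5] = 43.

43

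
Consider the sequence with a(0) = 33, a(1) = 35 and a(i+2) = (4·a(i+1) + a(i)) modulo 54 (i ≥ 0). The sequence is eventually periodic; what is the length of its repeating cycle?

24

We have a(0) = 33,  a(1) = 35,  a(2) = 11,  a(3) = 25,  a(4) = 3,  a(5) = 37,  a(6) = 43,  a(7) = 47,  a(8) = 15,  a(9) = 53,  a(10) = 11,  a(11) = 43,  a(12) = 21,  a(13) = 19,  a(14) = 43,  a(15) = 29,  a(16) = 51,  a(17) = 17,  a(18) = 11,  a(19) = 7,  a(20) = 39,  a(21) = 1,  a(22) = 43,  a(23) = 11,  a(24) = 33,  a(25) = 35.
Since (a(24), a(25)) = (a(0), a(1)) = (33, 35) (two consecutive terms determine the rest), the sequence is periodic with period 24.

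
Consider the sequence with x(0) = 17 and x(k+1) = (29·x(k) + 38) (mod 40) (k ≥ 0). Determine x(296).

Listing terms: x(0) = 17,  x(1) = 11,  x(2) = 37,  x(3) = 31,  x(4) = 17.
The sequence repeats with period 4.
(296 - 0) mod 4 = 0, so x(296) = x(0) = 17.

17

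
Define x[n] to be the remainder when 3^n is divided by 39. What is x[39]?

27

Computing terms: x[1] = 3, x[2] = 9, x[3] = 27, x[4] = 3.
Since x[4] = x[1] = 3, the sequence is periodic with period 3.
So x[39] = x[1 + ((39-1) mod 3)] = x[3] = 27.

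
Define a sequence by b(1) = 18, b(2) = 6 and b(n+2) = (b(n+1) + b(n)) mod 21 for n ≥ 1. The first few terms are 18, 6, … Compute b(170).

15

Listing terms: b(1) = 18, b(2) = 6, b(3) = 3, b(4) = 9, b(5) = 12, b(6) = 0, b(7) = 12, b(8) = 12, b(9) = 3, b(10) = 15, b(11) = 18, b(12) = 12, b(13) = 9, b(14) = 0, b(15) = 9, b(16) = 9, b(17) = 18, b(18) = 6.
Since (b(17), b(18)) = (b(1), b(2)) = (18, 6) (two consecutive terms determine the rest), the sequence is periodic with period 16.
So b(170) = b(1 + ((170-1) mod 16)) = b(10) = 15.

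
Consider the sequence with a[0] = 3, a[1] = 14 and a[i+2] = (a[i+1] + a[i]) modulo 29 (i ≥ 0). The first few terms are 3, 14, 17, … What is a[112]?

3

a[0] = 3,  a[1] = 14,  a[2] = 17,  a[3] = 2,  a[4] = 19,  a[5] = 21,  a[6] = 11,  a[7] = 3,  a[8] = 14.
Since (a[7], a[8]) = (a[0], a[1]) = (3, 14) (two consecutive terms determine the rest), the sequence is periodic with period 7.
(112 - 0) mod 7 = 0, so a[112] = a[0] = 3.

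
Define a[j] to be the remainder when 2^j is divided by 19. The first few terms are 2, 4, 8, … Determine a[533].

Listing terms: a[1] = 2,  a[2] = 4,  a[3] = 8,  a[4] = 16,  a[5] = 13,  a[6] = 7,  a[7] = 14,  a[8] = 9,  a[9] = 18,  a[10] = 17,  a[11] = 15,  a[12] = 11,  a[13] = 3,  a[14] = 6,  a[15] = 12,  a[16] = 5,  a[17] = 10,  a[18] = 1,  a[19] = 2.
The sequence repeats with period 18.
So a[533] = a[1 + ((533-1) mod 18)] = a[11] = 15.

15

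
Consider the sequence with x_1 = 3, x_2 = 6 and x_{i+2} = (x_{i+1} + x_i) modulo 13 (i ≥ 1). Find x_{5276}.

x_1 = 3,  x_2 = 6,  x_3 = 9,  x_4 = 2,  x_5 = 11,  x_6 = 0,  x_7 = 11,  x_8 = 11,  x_9 = 9,  x_{10} = 7,  x_{11} = 3,  x_{12} = 10,  x_{13} = 0,  x_{14} = 10,  x_{15} = 10,  x_{16} = 7,  x_{17} = 4,  x_{18} = 11,  x_{19} = 2,  x_{20} = 0,  x_{21} = 2,  x_{22} = 2,  x_{23} = 4,  x_{24} = 6,  x_{25} = 10,  x_{26} = 3,  x_{27} = 0,  x_{28} = 3,  x_{29} = 3,  x_{30} = 6.
Since (x_{29}, x_{30}) = (x_1, x_2) = (3, 6) (two consecutive terms determine the rest), the sequence is periodic with period 28.
So x_{5276} = x_{1 + ((5276-1) mod 28)} = x_{12} = 10.

10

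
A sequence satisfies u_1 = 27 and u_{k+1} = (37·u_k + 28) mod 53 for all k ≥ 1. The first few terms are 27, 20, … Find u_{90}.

Listing terms: u_1 = 27,  u_2 = 20,  u_3 = 26,  u_4 = 36,  u_5 = 35,  u_6 = 51,  u_7 = 7,  u_8 = 22,  u_9 = 47,  u_{10} = 18,  u_{11} = 5,  u_{12} = 1,  u_{13} = 12,  u_{14} = 48,  u_{15} = 2,  u_{16} = 49,  u_{17} = 39,  u_{18} = 40,  u_{19} = 24,  u_{20} = 15,  u_{21} = 0,  u_{22} = 28,  u_{23} = 4,  u_{24} = 17,  u_{25} = 21,  u_{26} = 10,  u_{27} = 27.
Since u_{27} = u_1 = 27, the sequence is periodic with period 26.
So u_{90} = u_{1 + ((90-1) mod 26)} = u_{12} = 1.

1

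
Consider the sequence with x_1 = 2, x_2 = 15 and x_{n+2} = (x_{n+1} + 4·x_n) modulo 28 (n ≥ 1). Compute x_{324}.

Computing terms: x_1 = 2; x_2 = 15; x_3 = 23; x_4 = 27; x_5 = 7; x_6 = 3; x_7 = 3; x_8 = 15; x_9 = 27; x_{10} = 3; x_{11} = 27; x_{12} = 11; x_{13} = 7; x_{14} = 23; x_{15} = 23; x_{16} = 3; x_{17} = 11; x_{18} = 23; x_{19} = 11; x_{20} = 19; x_{21} = 7; x_{22} = 27; x_{23} = 27; x_{24} = 23; x_{25} = 19; x_{26} = 27; x_{27} = 19; x_{28} = 15; x_{29} = 7; x_{30} = 11; x_{31} = 11; x_{32} = 27; x_{33} = 15; x_{34} = 11; x_{35} = 15; x_{36} = 3; x_{37} = 7; x_{38} = 19; x_{39} = 19; x_{40} = 11; x_{41} = 3; x_{42} = 19; x_{43} = 3; x_{44} = 23; x_{45} = 7; x_{46} = 15; x_{47} = 15; x_{48} = 19; x_{49} = 23; x_{50} = 15; x_{51} = 23.
Since (x_{50}, x_{51}) = (x_2, x_3) = (15, 23) (two consecutive terms determine the rest), the sequence is eventually periodic: after a pre-period of length 1 it cycles with period 48.
For n ≥ 2, x_n depends only on (n - 2) mod 48. (324 - 2) mod 48 = 34, so x_{324} = x_{36} = 3.

3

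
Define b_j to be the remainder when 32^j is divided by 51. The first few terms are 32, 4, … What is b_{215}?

Computing terms: b_1 = 32,  b_2 = 4,  b_3 = 26,  b_4 = 16,  b_5 = 2,  b_6 = 13,  b_7 = 8,  b_8 = 1,  b_9 = 32.
The sequence repeats with period 8.
(215 - 1) mod 8 = 6, so b_{215} = b_7 = 8.

8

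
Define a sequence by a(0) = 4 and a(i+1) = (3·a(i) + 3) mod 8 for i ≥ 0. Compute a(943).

3

Listing terms: a(0) = 4, a(1) = 7, a(2) = 0, a(3) = 3, a(4) = 4.
Since a(4) = a(0) = 4, the sequence is periodic with period 4.
(943 - 0) mod 4 = 3, so a(943) = a(3) = 3.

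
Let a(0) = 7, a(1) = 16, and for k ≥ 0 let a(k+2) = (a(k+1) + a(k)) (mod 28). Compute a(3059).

Listing terms: a(0) = 7, a(1) = 16, a(2) = 23, a(3) = 11, a(4) = 6, a(5) = 17, a(6) = 23, a(7) = 12, a(8) = 7, a(9) = 19, a(10) = 26, a(11) = 17, a(12) = 15, a(13) = 4, a(14) = 19, a(15) = 23, a(16) = 14, a(17) = 9, a(18) = 23, a(19) = 4, a(20) = 27, a(21) = 3, a(22) = 2, a(23) = 5, a(24) = 7, a(25) = 12, a(26) = 19, a(27) = 3, a(28) = 22, a(29) = 25, a(30) = 19, a(31) = 16, a(32) = 7, a(33) = 23, a(34) = 2, a(35) = 25, a(36) = 27, a(37) = 24, a(38) = 23, a(39) = 19, a(40) = 14, a(41) = 5, a(42) = 19, a(43) = 24, a(44) = 15, a(45) = 11, a(46) = 26, a(47) = 9, a(48) = 7, a(49) = 16.
The sequence repeats with period 48.
(3059 - 0) mod 48 = 35, so a(3059) = a(35) = 25.

25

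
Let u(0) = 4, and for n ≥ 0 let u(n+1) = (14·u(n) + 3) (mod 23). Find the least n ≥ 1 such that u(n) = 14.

10

Computing terms: u(0) = 4,  u(1) = 13,  u(2) = 1,  u(3) = 17,  u(4) = 11,  u(5) = 19,  u(6) = 16,  u(7) = 20,  u(8) = 7,  u(9) = 9,  u(10) = 14,  u(11) = 15,  u(12) = 6,  u(13) = 18,  u(14) = 2,  u(15) = 8,  u(16) = 0,  u(17) = 3,  u(18) = 22,  u(19) = 12,  u(20) = 10,  u(21) = 5,  u(22) = 4.
The sequence repeats with period 22.
The value 14 first appears (with n ≥ 1) at u(10).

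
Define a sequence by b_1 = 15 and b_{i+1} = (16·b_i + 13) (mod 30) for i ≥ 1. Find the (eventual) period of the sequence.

b_1 = 15; b_2 = 13; b_3 = 11; b_4 = 9; b_5 = 7; b_6 = 5; b_7 = 3; b_8 = 1; b_9 = 29; b_{10} = 27; b_{11} = 25; b_{12} = 23; b_{13} = 21; b_{14} = 19; b_{15} = 17; b_{16} = 15.
Since b_{16} = b_1 = 15, the sequence is periodic with period 15.

15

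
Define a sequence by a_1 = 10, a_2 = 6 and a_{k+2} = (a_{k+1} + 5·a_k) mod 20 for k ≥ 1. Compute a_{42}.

16

a_1 = 10,  a_2 = 6,  a_3 = 16,  a_4 = 6,  a_5 = 6,  a_6 = 16.
Since (a_5, a_6) = (a_2, a_3) = (6, 16) (two consecutive terms determine the rest), the sequence is eventually periodic: after a pre-period of length 1 it cycles with period 3.
For k ≥ 2, a_k depends only on (k - 2) mod 3. (42 - 2) mod 3 = 1, so a_{42} = a_3 = 16.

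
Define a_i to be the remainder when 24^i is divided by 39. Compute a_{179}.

Computing terms: a_1 = 24, a_2 = 30, a_3 = 18, a_4 = 3, a_5 = 33, a_6 = 12, a_7 = 15, a_8 = 9, a_9 = 21, a_{10} = 36, a_{11} = 6, a_{12} = 27, a_{13} = 24.
The sequence repeats with period 12.
So a_{179} = a_{1 + ((179-1) mod 12)} = a_{11} = 6.

6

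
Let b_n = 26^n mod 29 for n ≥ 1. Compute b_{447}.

Listing terms: b_1 = 26, b_2 = 9, b_3 = 2, b_4 = 23, b_5 = 18, b_6 = 4, b_7 = 17, b_8 = 7, b_9 = 8, b_{10} = 5, b_{11} = 14, b_{12} = 16, b_{13} = 10, b_{14} = 28, b_{15} = 3, b_{16} = 20, b_{17} = 27, b_{18} = 6, b_{19} = 11, b_{20} = 25, b_{21} = 12, b_{22} = 22, b_{23} = 21, b_{24} = 24, b_{25} = 15, b_{26} = 13, b_{27} = 19, b_{28} = 1, b_{29} = 26.
The sequence repeats with period 28.
So b_{447} = b_{1 + ((447-1) mod 28)} = b_{27} = 19.

19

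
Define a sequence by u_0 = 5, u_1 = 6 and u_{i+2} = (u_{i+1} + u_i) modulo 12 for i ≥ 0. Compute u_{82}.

8

u_0 = 5; u_1 = 6; u_2 = 11; u_3 = 5; u_4 = 4; u_5 = 9; u_6 = 1; u_7 = 10; u_8 = 11; u_9 = 9; u_{10} = 8; u_{11} = 5; u_{12} = 1; u_{13} = 6; u_{14} = 7; u_{15} = 1; u_{16} = 8; u_{17} = 9; u_{18} = 5; u_{19} = 2; u_{20} = 7; u_{21} = 9; u_{22} = 4; u_{23} = 1; u_{24} = 5; u_{25} = 6.
Since (u_{24}, u_{25}) = (u_0, u_1) = (5, 6) (two consecutive terms determine the rest), the sequence is periodic with period 24.
So u_{82} = u_{0 + ((82-0) mod 24)} = u_{10} = 8.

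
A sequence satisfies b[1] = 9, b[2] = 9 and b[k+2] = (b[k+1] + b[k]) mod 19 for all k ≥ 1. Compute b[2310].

We have b[1] = 9, b[2] = 9, b[3] = 18, b[4] = 8, b[5] = 7, b[6] = 15, b[7] = 3, b[8] = 18, b[9] = 2, b[10] = 1, b[11] = 3, b[12] = 4, b[13] = 7, b[14] = 11, b[15] = 18, b[16] = 10, b[17] = 9, b[18] = 0, b[19] = 9, b[20] = 9.
The sequence repeats with period 18.
(2310 - 1) mod 18 = 5, so b[2310] = b[6] = 15.

15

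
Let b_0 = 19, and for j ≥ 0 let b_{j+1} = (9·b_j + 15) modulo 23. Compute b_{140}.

5

Listing terms: b_0 = 19, b_1 = 2, b_2 = 10, b_3 = 13, b_4 = 17, b_5 = 7, b_6 = 9, b_7 = 4, b_8 = 5, b_9 = 14, b_{10} = 3, b_{11} = 19.
The sequence repeats with period 11.
(140 - 0) mod 11 = 8, so b_{140} = b_8 = 5.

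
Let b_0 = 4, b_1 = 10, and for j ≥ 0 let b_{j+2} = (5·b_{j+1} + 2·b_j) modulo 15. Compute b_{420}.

1

b_0 = 4,  b_1 = 10,  b_2 = 13,  b_3 = 10,  b_4 = 1,  b_5 = 10,  b_6 = 7,  b_7 = 10,  b_8 = 4,  b_9 = 10.
Since (b_8, b_9) = (b_0, b_1) = (4, 10) (two consecutive terms determine the rest), the sequence is periodic with period 8.
So b_{420} = b_{0 + ((420-0) mod 8)} = b_4 = 1.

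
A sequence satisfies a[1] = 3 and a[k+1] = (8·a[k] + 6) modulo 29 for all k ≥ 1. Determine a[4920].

a[1] = 3; a[2] = 1; a[3] = 14; a[4] = 2; a[5] = 22; a[6] = 8; a[7] = 12; a[8] = 15; a[9] = 10; a[10] = 28; a[11] = 27; a[12] = 19; a[13] = 13; a[14] = 23; a[15] = 16; a[16] = 18; a[17] = 5; a[18] = 17; a[19] = 26; a[20] = 11; a[21] = 7; a[22] = 4; a[23] = 9; a[24] = 20; a[25] = 21; a[26] = 0; a[27] = 6; a[28] = 25; a[29] = 3.
Since a[29] = a[1] = 3, the sequence is periodic with period 28.
(4920 - 1) mod 28 = 19, so a[4920] = a[20] = 11.

11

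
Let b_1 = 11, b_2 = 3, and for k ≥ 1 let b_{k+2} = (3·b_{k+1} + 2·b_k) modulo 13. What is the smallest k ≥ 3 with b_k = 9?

10

Listing terms: b_1 = 11; b_2 = 3; b_3 = 5; b_4 = 8; b_5 = 8; b_6 = 1; b_7 = 6; b_8 = 7; b_9 = 7; b_{10} = 9; b_{11} = 2; b_{12} = 11; b_{13} = 11; b_{14} = 3.
The sequence repeats with period 12.
The value 9 first appears (with k ≥ 3) at b_{10}.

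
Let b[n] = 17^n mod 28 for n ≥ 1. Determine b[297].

Listing terms: b[1] = 17,  b[2] = 9,  b[3] = 13,  b[4] = 25,  b[5] = 5,  b[6] = 1,  b[7] = 17.
Since b[7] = b[1] = 17, the sequence is periodic with period 6.
So b[297] = b[1 + ((297-1) mod 6)] = b[3] = 13.

13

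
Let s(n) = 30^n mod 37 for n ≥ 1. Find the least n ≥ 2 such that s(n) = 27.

3

Listing terms: s(1) = 30,  s(2) = 12,  s(3) = 27,  s(4) = 33,  s(5) = 28,  s(6) = 26,  s(7) = 3,  s(8) = 16,  s(9) = 36,  s(10) = 7,  s(11) = 25,  s(12) = 10,  s(13) = 4,  s(14) = 9,  s(15) = 11,  s(16) = 34,  s(17) = 21,  s(18) = 1,  s(19) = 30.
The sequence repeats with period 18.
The value 27 first appears (with n ≥ 2) at s(3).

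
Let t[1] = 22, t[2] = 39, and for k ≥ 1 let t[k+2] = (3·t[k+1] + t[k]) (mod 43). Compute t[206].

We have t[1] = 22, t[2] = 39, t[3] = 10, t[4] = 26, t[5] = 2, t[6] = 32, t[7] = 12, t[8] = 25, t[9] = 1, t[10] = 28, t[11] = 42, t[12] = 25, t[13] = 31, t[14] = 32, t[15] = 41, t[16] = 26, t[17] = 33, t[18] = 39, t[19] = 21, t[20] = 16, t[21] = 26, t[22] = 8, t[23] = 7, t[24] = 29, t[25] = 8, t[26] = 10, t[27] = 38, t[28] = 38, t[29] = 23, t[30] = 21, t[31] = 0, t[32] = 21, t[33] = 20, t[34] = 38, t[35] = 5, t[36] = 10, t[37] = 35, t[38] = 29, t[39] = 36, t[40] = 8, t[41] = 17, t[42] = 16, t[43] = 22, t[44] = 39.
The sequence repeats with period 42.
(206 - 1) mod 42 = 37, so t[206] = t[38] = 29.

29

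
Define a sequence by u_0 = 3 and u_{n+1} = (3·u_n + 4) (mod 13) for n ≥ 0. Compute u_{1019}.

4

u_0 = 3; u_1 = 0; u_2 = 4; u_3 = 3.
The sequence repeats with period 3.
So u_{1019} = u_{0 + ((1019-0) mod 3)} = u_2 = 4.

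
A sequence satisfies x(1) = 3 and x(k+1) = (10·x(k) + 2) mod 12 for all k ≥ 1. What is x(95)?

We have x(1) = 3, x(2) = 8, x(3) = 10, x(4) = 6, x(5) = 2, x(6) = 10.
Since x(6) = x(3) = 10, the sequence is eventually periodic: after a pre-period of length 2 it cycles with period 3.
For k ≥ 3, x(k) depends only on (k - 3) mod 3. (95 - 3) mod 3 = 2, so x(95) = x(5) = 2.

2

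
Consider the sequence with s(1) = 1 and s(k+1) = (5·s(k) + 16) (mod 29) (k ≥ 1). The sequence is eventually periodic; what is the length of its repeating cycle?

Listing terms: s(1) = 1; s(2) = 21; s(3) = 5; s(4) = 12; s(5) = 18; s(6) = 19; s(7) = 24; s(8) = 20; s(9) = 0; s(10) = 16; s(11) = 9; s(12) = 3; s(13) = 2; s(14) = 26; s(15) = 1.
Since s(15) = s(1) = 1, the sequence is periodic with period 14.

14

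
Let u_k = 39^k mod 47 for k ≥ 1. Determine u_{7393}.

13

u_1 = 39,  u_2 = 17,  u_3 = 5,  u_4 = 7,  u_5 = 38,  u_6 = 25,  u_7 = 35,  u_8 = 2,  u_9 = 31,  u_{10} = 34,  u_{11} = 10,  u_{12} = 14,  u_{13} = 29,  u_{14} = 3,  u_{15} = 23,  u_{16} = 4,  u_{17} = 15,  u_{18} = 21,  u_{19} = 20,  u_{20} = 28,  u_{21} = 11,  u_{22} = 6,  u_{23} = 46,  u_{24} = 8,  u_{25} = 30,  u_{26} = 42,  u_{27} = 40,  u_{28} = 9,  u_{29} = 22,  u_{30} = 12,  u_{31} = 45,  u_{32} = 16,  u_{33} = 13,  u_{34} = 37,  u_{35} = 33,  u_{36} = 18,  u_{37} = 44,  u_{38} = 24,  u_{39} = 43,  u_{40} = 32,  u_{41} = 26,  u_{42} = 27,  u_{43} = 19,  u_{44} = 36,  u_{45} = 41,  u_{46} = 1,  u_{47} = 39.
Since u_{47} = u_1 = 39, the sequence is periodic with period 46.
(7393 - 1) mod 46 = 32, so u_{7393} = u_{33} = 13.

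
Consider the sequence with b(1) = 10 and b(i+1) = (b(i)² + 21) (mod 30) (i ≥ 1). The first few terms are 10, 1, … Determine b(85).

10

We have b(1) = 10,  b(2) = 1,  b(3) = 22,  b(4) = 25,  b(5) = 16,  b(6) = 7,  b(7) = 10.
The sequence repeats with period 6.
(85 - 1) mod 6 = 0, so b(85) = b(1) = 10.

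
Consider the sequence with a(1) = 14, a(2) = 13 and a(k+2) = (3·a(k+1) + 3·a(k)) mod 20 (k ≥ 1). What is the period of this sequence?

a(1) = 14,  a(2) = 13,  a(3) = 1,  a(4) = 2,  a(5) = 9,  a(6) = 13,  a(7) = 6,  a(8) = 17,  a(9) = 9,  a(10) = 18,  a(11) = 1,  a(12) = 17,  a(13) = 14,  a(14) = 13.
The sequence repeats with period 12.

12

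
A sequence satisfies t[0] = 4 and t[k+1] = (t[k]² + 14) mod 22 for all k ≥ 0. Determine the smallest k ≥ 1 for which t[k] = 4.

t[0] = 4; t[1] = 8; t[2] = 12; t[3] = 4.
Since t[3] = t[0] = 4, the sequence is periodic with period 3.
The value 4 next appears (with k ≥ 1) at t[3].

3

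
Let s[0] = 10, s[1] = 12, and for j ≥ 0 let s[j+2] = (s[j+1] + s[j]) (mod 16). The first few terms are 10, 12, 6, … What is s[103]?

12

s[0] = 10, s[1] = 12, s[2] = 6, s[3] = 2, s[4] = 8, s[5] = 10, s[6] = 2, s[7] = 12, s[8] = 14, s[9] = 10, s[10] = 8, s[11] = 2, s[12] = 10, s[13] = 12.
Since (s[12], s[13]) = (s[0], s[1]) = (10, 12) (two consecutive terms determine the rest), the sequence is periodic with period 12.
(103 - 0) mod 12 = 7, so s[103] = s[7] = 12.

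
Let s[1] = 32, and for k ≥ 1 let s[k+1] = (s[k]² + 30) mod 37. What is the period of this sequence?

Listing terms: s[1] = 32,  s[2] = 18,  s[3] = 21,  s[4] = 27,  s[5] = 19,  s[6] = 21.
Since s[6] = s[3] = 21, the sequence is eventually periodic: after a pre-period of length 2 it cycles with period 3.

3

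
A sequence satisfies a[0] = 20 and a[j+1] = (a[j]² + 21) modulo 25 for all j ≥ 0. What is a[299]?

Listing terms: a[0] = 20; a[1] = 21; a[2] = 12; a[3] = 15; a[4] = 21.
Since a[4] = a[1] = 21, the sequence is eventually periodic: after a pre-period of length 1 it cycles with period 3.
For j ≥ 1, a[j] depends only on (j - 1) mod 3. (299 - 1) mod 3 = 1, so a[299] = a[2] = 12.

12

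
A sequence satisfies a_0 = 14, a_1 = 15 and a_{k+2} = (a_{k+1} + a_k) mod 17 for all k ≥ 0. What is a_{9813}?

7

We have a_0 = 14,  a_1 = 15,  a_2 = 12,  a_3 = 10,  a_4 = 5,  a_5 = 15,  a_6 = 3,  a_7 = 1,  a_8 = 4,  a_9 = 5,  a_{10} = 9,  a_{11} = 14,  a_{12} = 6,  a_{13} = 3,  a_{14} = 9,  a_{15} = 12,  a_{16} = 4,  a_{17} = 16,  a_{18} = 3,  a_{19} = 2,  a_{20} = 5,  a_{21} = 7,  a_{22} = 12,  a_{23} = 2,  a_{24} = 14,  a_{25} = 16,  a_{26} = 13,  a_{27} = 12,  a_{28} = 8,  a_{29} = 3,  a_{30} = 11,  a_{31} = 14,  a_{32} = 8,  a_{33} = 5,  a_{34} = 13,  a_{35} = 1,  a_{36} = 14,  a_{37} = 15.
The sequence repeats with period 36.
So a_{9813} = a_{0 + ((9813-0) mod 36)} = a_{21} = 7.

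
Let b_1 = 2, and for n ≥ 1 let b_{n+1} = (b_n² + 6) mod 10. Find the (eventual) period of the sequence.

We have b_1 = 2,  b_2 = 0,  b_3 = 6,  b_4 = 2.
Since b_4 = b_1 = 2, the sequence is periodic with period 3.

3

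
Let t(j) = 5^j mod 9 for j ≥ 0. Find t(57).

We have t(0) = 1, t(1) = 5, t(2) = 7, t(3) = 8, t(4) = 4, t(5) = 2, t(6) = 1.
Since t(6) = t(0) = 1, the sequence is periodic with period 6.
So t(57) = t(0 + ((57-0) mod 6)) = t(3) = 8.

8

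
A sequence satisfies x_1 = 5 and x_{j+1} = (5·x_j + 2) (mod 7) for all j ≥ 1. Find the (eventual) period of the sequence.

6

Listing terms: x_1 = 5,  x_2 = 6,  x_3 = 4,  x_4 = 1,  x_5 = 0,  x_6 = 2,  x_7 = 5.
Since x_7 = x_1 = 5, the sequence is periodic with period 6.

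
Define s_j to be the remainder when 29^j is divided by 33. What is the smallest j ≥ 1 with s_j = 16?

We have s_0 = 1, s_1 = 29, s_2 = 16, s_3 = 2, s_4 = 25, s_5 = 32, s_6 = 4, s_7 = 17, s_8 = 31, s_9 = 8, s_{10} = 1.
The sequence repeats with period 10.
The value 16 first appears (with j ≥ 1) at s_2.

2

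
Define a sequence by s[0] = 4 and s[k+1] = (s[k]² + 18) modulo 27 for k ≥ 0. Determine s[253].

Listing terms: s[0] = 4, s[1] = 7, s[2] = 13, s[3] = 25, s[4] = 22, s[5] = 16, s[6] = 4.
The sequence repeats with period 6.
(253 - 0) mod 6 = 1, so s[253] = s[1] = 7.

7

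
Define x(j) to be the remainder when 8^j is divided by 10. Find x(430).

4

We have x(0) = 1, x(1) = 8, x(2) = 4, x(3) = 2, x(4) = 6, x(5) = 8.
Since x(5) = x(1) = 8, the sequence is eventually periodic: after a pre-period of length 1 it cycles with period 4.
For j ≥ 1, x(j) depends only on (j - 1) mod 4. (430 - 1) mod 4 = 1, so x(430) = x(2) = 4.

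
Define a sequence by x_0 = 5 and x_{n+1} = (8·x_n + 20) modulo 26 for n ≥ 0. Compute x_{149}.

8

Computing terms: x_0 = 5,  x_1 = 8,  x_2 = 6,  x_3 = 16,  x_4 = 18,  x_5 = 8.
Since x_5 = x_1 = 8, the sequence is eventually periodic: after a pre-period of length 1 it cycles with period 4.
For n ≥ 1, x_n depends only on (n - 1) mod 4. (149 - 1) mod 4 = 0, so x_{149} = x_1 = 8.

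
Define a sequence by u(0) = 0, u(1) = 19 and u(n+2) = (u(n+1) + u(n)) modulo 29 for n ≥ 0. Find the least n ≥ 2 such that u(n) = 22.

Computing terms: u(0) = 0,  u(1) = 19,  u(2) = 19,  u(3) = 9,  u(4) = 28,  u(5) = 8,  u(6) = 7,  u(7) = 15,  u(8) = 22,  u(9) = 8,  u(10) = 1,  u(11) = 9,  u(12) = 10,  u(13) = 19,  u(14) = 0,  u(15) = 19.
The sequence repeats with period 14.
The value 22 first appears (with n ≥ 2) at u(8).

8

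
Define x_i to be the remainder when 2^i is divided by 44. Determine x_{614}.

16

Computing terms: x_0 = 1, x_1 = 2, x_2 = 4, x_3 = 8, x_4 = 16, x_5 = 32, x_6 = 20, x_7 = 40, x_8 = 36, x_9 = 28, x_{10} = 12, x_{11} = 24, x_{12} = 4.
Since x_{12} = x_2 = 4, the sequence is eventually periodic: after a pre-period of length 2 it cycles with period 10.
For i ≥ 2, x_i depends only on (i - 2) mod 10. (614 - 2) mod 10 = 2, so x_{614} = x_4 = 16.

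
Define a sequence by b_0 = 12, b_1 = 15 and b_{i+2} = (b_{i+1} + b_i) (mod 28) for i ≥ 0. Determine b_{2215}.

Computing terms: b_0 = 12,  b_1 = 15,  b_2 = 27,  b_3 = 14,  b_4 = 13,  b_5 = 27,  b_6 = 12,  b_7 = 11,  b_8 = 23,  b_9 = 6,  b_{10} = 1,  b_{11} = 7,  b_{12} = 8,  b_{13} = 15,  b_{14} = 23,  b_{15} = 10,  b_{16} = 5,  b_{17} = 15,  b_{18} = 20,  b_{19} = 7,  b_{20} = 27,  b_{21} = 6,  b_{22} = 5,  b_{23} = 11,  b_{24} = 16,  b_{25} = 27,  b_{26} = 15,  b_{27} = 14,  b_{28} = 1,  b_{29} = 15,  b_{30} = 16,  b_{31} = 3,  b_{32} = 19,  b_{33} = 22,  b_{34} = 13,  b_{35} = 7,  b_{36} = 20,  b_{37} = 27,  b_{38} = 19,  b_{39} = 18,  b_{40} = 9,  b_{41} = 27,  b_{42} = 8,  b_{43} = 7,  b_{44} = 15,  b_{45} = 22,  b_{46} = 9,  b_{47} = 3,  b_{48} = 12,  b_{49} = 15.
The sequence repeats with period 48.
So b_{2215} = b_{0 + ((2215-0) mod 48)} = b_7 = 11.

11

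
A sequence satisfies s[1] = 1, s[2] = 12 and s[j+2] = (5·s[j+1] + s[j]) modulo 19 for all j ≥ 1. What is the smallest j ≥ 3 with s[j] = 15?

Computing terms: s[1] = 1,  s[2] = 12,  s[3] = 4,  s[4] = 13,  s[5] = 12,  s[6] = 16,  s[7] = 16,  s[8] = 1,  s[9] = 2,  s[10] = 11,  s[11] = 0,  s[12] = 11,  s[13] = 17,  s[14] = 1,  s[15] = 3,  s[16] = 16,  s[17] = 7,  s[18] = 13,  s[19] = 15,  s[20] = 12,  s[21] = 18,  s[22] = 7,  s[23] = 15,  s[24] = 6,  s[25] = 7,  s[26] = 3,  s[27] = 3,  s[28] = 18,  s[29] = 17,  s[30] = 8,  s[31] = 0,  s[32] = 8,  s[33] = 2,  s[34] = 18,  s[35] = 16,  s[36] = 3,  s[37] = 12,  s[38] = 6,  s[39] = 4,  s[40] = 7,  s[41] = 1,  s[42] = 12.
Since (s[41], s[42]) = (s[1], s[2]) = (1, 12) (two consecutive terms determine the rest), the sequence is periodic with period 40.
The value 15 first appears (with j ≥ 3) at s[19].

19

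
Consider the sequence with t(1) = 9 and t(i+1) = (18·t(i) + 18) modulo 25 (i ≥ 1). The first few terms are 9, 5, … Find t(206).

We have t(1) = 9, t(2) = 5, t(3) = 8, t(4) = 12, t(5) = 9.
Since t(5) = t(1) = 9, the sequence is periodic with period 4.
So t(206) = t(1 + ((206-1) mod 4)) = t(2) = 5.

5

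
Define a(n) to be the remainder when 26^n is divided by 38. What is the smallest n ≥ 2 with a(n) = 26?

a(1) = 26, a(2) = 30, a(3) = 20, a(4) = 26.
The sequence repeats with period 3.
The value 26 next appears (with n ≥ 2) at a(4).

4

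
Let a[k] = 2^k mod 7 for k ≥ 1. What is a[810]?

a[1] = 2, a[2] = 4, a[3] = 1, a[4] = 2.
Since a[4] = a[1] = 2, the sequence is periodic with period 3.
(810 - 1) mod 3 = 2, so a[810] = a[3] = 1.

1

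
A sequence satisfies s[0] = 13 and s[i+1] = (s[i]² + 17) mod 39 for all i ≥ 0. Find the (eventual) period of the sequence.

Computing terms: s[0] = 13; s[1] = 30; s[2] = 20; s[3] = 27; s[4] = 5; s[5] = 3; s[6] = 26; s[7] = 30.
Since s[7] = s[1] = 30, the sequence is eventually periodic: after a pre-period of length 1 it cycles with period 6.

6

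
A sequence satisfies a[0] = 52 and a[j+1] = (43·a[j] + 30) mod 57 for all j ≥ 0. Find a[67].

Computing terms: a[0] = 52,  a[1] = 43,  a[2] = 55,  a[3] = 1,  a[4] = 16,  a[5] = 34,  a[6] = 10,  a[7] = 4,  a[8] = 31,  a[9] = 52.
The sequence repeats with period 9.
So a[67] = a[0 + ((67-0) mod 9)] = a[4] = 16.

16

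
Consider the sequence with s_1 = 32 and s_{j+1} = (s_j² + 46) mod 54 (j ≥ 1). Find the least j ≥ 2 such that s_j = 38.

Listing terms: s_1 = 32,  s_2 = 44,  s_3 = 38,  s_4 = 32.
Since s_4 = s_1 = 32, the sequence is periodic with period 3.
The value 38 first appears (with j ≥ 2) at s_3.

3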